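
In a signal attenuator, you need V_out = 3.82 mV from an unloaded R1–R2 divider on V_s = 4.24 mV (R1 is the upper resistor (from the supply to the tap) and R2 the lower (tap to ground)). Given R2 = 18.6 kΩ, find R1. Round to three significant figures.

V_out/V_s = R2/(R1+R2) = 0.9009.
So R1 = R2 · (V_s/V_out − 1) = 18.6 × (4.24/3.82 − 1) = 18.6 × 0.1099 = 2.045 kΩ.

R1 ≈ 2.05 kΩ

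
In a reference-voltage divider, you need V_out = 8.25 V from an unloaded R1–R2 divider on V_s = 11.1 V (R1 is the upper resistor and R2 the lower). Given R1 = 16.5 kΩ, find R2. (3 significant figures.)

V_out/V_s = R2/(R1+R2) = 0.7432.
Rearranging, R2 = R1·k/(1−k) = 16.5 × 2.895 = 47.76 kΩ.

R2 ≈ 47.8 kΩ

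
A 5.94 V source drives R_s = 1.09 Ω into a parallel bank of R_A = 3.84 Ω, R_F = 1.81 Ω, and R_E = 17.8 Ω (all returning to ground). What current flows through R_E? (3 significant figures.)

Combine the parallel branches: R_p = (1/3.84 + 1/1.81 + 1/17.8)⁻¹ = 1.151 Ω.
V_A = 5.94 × 1.151/2.241 = 3.050 V.
I(R_E) = V_A / R_E = 3.050/17.8 = 0.1714 A.

I ≈ 0.171 A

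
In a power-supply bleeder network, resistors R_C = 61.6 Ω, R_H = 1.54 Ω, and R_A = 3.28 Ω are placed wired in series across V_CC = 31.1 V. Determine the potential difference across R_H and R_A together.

V ≈ 2.26 V

Series total: ΣR = 61.6 + 1.54 + 3.28 = 66.42 Ω.
R_{R_H..R_A} = 1.54 + 3.28 = 4.820 Ω.
By the voltage-divider rule, V = 31.1 × 4.820/66.42 = 2.257 V.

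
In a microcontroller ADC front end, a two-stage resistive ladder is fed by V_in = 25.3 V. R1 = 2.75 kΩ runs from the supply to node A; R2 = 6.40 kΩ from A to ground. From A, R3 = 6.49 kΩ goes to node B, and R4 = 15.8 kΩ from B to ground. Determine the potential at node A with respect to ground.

Looking into the second stage from A: R3 + R4 = 22.29 kΩ appears in parallel with R2.
R2 ‖ (R3+R4) = 4.972 kΩ.
V_A = 25.3 × 4.972/(2.75 + 4.972) = 16.29 V.

V_A ≈ 16.3 V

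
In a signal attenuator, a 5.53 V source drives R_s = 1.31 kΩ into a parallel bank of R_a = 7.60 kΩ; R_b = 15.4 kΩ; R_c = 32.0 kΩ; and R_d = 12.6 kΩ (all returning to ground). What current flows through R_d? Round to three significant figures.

Equivalent of the parallel group: R_p = 3.256 kΩ.
Node voltage V_A = V_CC · R_p/(R_s + R_p) = 5.53 × 0.7131 = 3.943 V.
I(R_d) = V_A / R_d = 3.943/12.6 = 0.3130 mA.

I ≈ 0.313 mA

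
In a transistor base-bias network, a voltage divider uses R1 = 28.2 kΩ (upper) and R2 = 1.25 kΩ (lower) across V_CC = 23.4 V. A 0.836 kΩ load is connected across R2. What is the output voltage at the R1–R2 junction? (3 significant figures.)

V_out ≈ 0.408 V

R2 ‖ R_L = (1.25 × 0.836)/(1.25 + 0.836) = 0.5010 kΩ.
Now apply the divider: V_out = 23.4 × 0.01745 = 0.4084 V.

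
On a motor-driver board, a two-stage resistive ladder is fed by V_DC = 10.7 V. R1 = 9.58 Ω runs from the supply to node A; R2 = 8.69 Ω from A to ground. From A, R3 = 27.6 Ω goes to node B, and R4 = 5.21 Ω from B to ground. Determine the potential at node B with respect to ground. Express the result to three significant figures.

V_B ≈ 0.710 V

Node A sees R2 in parallel with the series input of stage 2, R3 + R4 = 32.81 Ω.
R2 ‖ (R3+R4) = 6.870 Ω.
V_A = 10.7 × 6.870/(9.58 + 6.870) = 4.469 V.
V_B = V_A × 0.1588 = 0.7096 V.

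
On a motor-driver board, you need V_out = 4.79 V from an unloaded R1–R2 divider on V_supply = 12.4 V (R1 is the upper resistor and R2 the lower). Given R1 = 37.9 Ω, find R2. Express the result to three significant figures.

The divider ratio is R2/(R1+R2) = 4.79/12.4 = 0.3863.
R2 = R1 · 0.3863/(1 − 0.3863) = 23.86 Ω.

R2 ≈ 23.9 Ω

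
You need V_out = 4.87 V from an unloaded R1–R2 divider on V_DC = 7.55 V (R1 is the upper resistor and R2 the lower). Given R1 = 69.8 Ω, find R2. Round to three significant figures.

R2 ≈ 127 Ω

The divider ratio is R2/(R1+R2) = 4.87/7.55 = 0.6450.
Rearranging, R2 = R1·k/(1−k) = 69.8 × 1.817 = 126.8 Ω.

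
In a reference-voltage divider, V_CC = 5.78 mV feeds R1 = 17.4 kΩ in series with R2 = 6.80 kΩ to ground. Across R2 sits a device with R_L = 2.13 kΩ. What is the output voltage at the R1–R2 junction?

The load sits in parallel with R2, giving an effective lower resistance R2' = R2·R_L/(R2+R_L) = 1.622 kΩ.
Voltage divider with the loaded lower leg: V_out = 5.78 × 1.622/(17.4 + 1.622) = 5.78 × 0.08527 = 0.4928 mV.
(Unloaded it would be 1.62 mV; the load pulls it down.)

V_out ≈ 0.493 mV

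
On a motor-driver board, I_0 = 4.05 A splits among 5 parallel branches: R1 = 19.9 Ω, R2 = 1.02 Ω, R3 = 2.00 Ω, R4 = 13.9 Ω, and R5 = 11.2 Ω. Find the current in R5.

I ≈ 0.214 A

Total conductance ΣG = 1/19.9 + 1/1.02 + 1/2.00 + 1/13.9 + 1/11.2 = 1.692 (units of 1/Ω).
R5 takes the fraction G_k/ΣG = 0.08929/1.692 = 0.05277, so I = 4.05 × 0.05277 = 0.2137 A.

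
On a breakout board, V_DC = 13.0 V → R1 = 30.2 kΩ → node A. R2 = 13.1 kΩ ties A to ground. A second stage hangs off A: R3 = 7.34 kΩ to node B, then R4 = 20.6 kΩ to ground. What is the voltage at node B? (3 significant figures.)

V_B ≈ 2.19 V

Node A sees R2 in parallel with the series input of stage 2, R3 + R4 = 27.94 kΩ.
Effective lower resistance at A: R2 ‖ 27.94 = 8.918 kΩ.
V_A = 13.0 × 8.918/(30.2 + 8.918) = 2.964 V.
Stage 2 is unloaded, so V_B = V_A · R4/(R3+R4) = 2.964 × 20.6/27.94 = 2.185 V.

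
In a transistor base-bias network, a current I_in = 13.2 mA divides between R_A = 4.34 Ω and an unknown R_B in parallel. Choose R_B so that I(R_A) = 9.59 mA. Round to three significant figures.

The fraction through R_A equals R_B/(R_A+R_B).
9.59/13.2 = R_B/(R_A + R_B) → R_B = R_A · (0.7265)/(1 − 0.7265) = 4.34 × 2.657 = 11.53 Ω.

R_B ≈ 11.5 Ω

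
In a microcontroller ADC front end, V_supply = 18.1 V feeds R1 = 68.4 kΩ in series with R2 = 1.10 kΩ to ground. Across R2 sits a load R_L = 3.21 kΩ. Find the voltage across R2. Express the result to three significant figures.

First combine the lower leg with the load: R2 ‖ R_L = 0.8193 kΩ.
Then V_out = V_supply · R2'/(R1 + R2') = 18.1 × 0.8193/69.22 = 0.2142 V.

V_out ≈ 0.214 V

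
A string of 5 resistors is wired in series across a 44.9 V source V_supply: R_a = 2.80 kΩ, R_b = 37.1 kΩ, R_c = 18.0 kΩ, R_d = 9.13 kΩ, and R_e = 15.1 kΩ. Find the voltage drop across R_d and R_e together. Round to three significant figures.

Total series resistance ΣR = 2.80 + 37.1 + 18.0 + 9.13 + 15.1 = 82.13 kΩ.
R_{R_d..R_e} = 9.13 + 15.1 = 24.23 kΩ.
V = V_supply · R/ΣR = 44.9 × 0.2950 = 13.25 V.

V ≈ 13.2 V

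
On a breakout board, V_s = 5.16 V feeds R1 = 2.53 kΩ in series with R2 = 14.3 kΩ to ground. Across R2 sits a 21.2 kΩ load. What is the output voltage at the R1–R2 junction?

V_out ≈ 3.98 V

The load sits in parallel with R2, giving an effective lower resistance R2' = R2·R_L/(R2+R_L) = 8.540 kΩ.
Voltage divider with the loaded lower leg: V_out = 5.16 × 8.540/(2.53 + 8.540) = 5.16 × 0.7714 = 3.981 V.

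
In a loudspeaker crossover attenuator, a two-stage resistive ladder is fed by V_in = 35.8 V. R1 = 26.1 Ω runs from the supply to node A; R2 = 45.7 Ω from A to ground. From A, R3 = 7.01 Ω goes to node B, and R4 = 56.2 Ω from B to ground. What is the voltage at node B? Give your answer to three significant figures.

The second stage (R3 + R4 = 63.21 Ω) loads node A in parallel with R2.
Effective lower resistance at A: R2 ‖ 63.21 = 26.52 Ω.
First divider: V_A = V_in · 26.52/(26.1 + 26.52) = 18.04 V.
Then the unloaded second divider: V_B = V_A × R4/(R3+R4) = 18.04 × 0.8891 = 16.04 V.

V_B ≈ 16.0 V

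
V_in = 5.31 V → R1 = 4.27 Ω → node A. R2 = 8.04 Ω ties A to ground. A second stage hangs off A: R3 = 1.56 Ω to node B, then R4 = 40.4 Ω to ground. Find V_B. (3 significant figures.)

V_B ≈ 3.13 V

The second stage (R3 + R4 = 41.96 Ω) loads node A in parallel with R2.
R2 ‖ (R3+R4) = 6.747 Ω.
First divider: V_A = V_in · 6.747/(4.27 + 6.747) = 3.252 V.
Then the unloaded second divider: V_B = V_A × R4/(R3+R4) = 3.252 × 0.9628 = 3.131 V.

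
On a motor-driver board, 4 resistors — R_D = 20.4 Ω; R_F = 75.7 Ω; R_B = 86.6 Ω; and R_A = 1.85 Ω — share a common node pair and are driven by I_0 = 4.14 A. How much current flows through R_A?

Conductances: ΣG = 1/20.4 + 1/75.7 + 1/86.6 + 1/1.85 = 0.6143 (1/Ω).
Current divider: I(R_A) = I_0 · G_k/ΣG = 4.14 × (0.5405/0.6143) = 4.14 × 0.8799 = 3.643 A.

I ≈ 3.64 A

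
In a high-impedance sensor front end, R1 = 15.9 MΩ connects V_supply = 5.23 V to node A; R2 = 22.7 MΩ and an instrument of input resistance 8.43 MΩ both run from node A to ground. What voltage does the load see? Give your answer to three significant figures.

V_out ≈ 1.46 V

The load sits in parallel with R2, giving an effective lower resistance R2' = R2·R_L/(R2+R_L) = 6.147 MΩ.
Then V_out = V_supply · R2'/(R1 + R2') = 5.23 × 6.147/22.05 = 1.458 V.
(Unloaded it would be 3.08 V; the load pulls it down.)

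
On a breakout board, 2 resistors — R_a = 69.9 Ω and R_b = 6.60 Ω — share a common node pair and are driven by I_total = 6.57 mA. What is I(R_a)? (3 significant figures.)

Two-branch current divider: I_k = I_total · R_other/(R_1 + R_2).
So I = 6.57 × 6.60/76.50 = 0.5668 mA.

I ≈ 0.567 mA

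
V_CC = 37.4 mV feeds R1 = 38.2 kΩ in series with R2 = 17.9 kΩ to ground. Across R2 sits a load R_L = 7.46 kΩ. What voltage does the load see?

V_out ≈ 4.53 mV

R2 ‖ R_L = (17.9 × 7.46)/(17.9 + 7.46) = 5.266 kΩ.
Voltage divider with the loaded lower leg: V_out = 37.4 × 5.266/(38.2 + 5.266) = 37.4 × 0.1211 = 4.531 mV.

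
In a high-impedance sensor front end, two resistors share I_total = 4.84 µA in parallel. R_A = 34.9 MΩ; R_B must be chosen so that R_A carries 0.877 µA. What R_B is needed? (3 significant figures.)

R_B ≈ 7.72 MΩ

In a two-way split, I_A/I_total = R_B/(R_A + R_B).
With f = 0.1812, R_B = R_A · f/(1−f) = 34.9 × 0.2213 = 7.723 MΩ.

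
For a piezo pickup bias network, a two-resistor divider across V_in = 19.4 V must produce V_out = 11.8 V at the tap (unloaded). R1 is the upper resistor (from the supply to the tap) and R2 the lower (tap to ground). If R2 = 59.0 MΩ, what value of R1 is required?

R1 ≈ 38.0 MΩ

The divider ratio is R2/(R1+R2) = 11.8/19.4 = 0.6082.
R1 = R2·(1/k − 1) = 59.0 × 0.6441 = 38.00 MΩ.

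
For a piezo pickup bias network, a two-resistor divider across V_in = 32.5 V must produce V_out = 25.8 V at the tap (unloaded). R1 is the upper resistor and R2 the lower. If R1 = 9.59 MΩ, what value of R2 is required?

R2 ≈ 36.9 MΩ

V_out/V_in = R2/(R1+R2) = 0.7938.
So R2 = R1 · V_out/(V_in − V_out) = 9.59 × 25.8/(32.5 − 25.8) = 9.59 × 3.851 = 36.93 MΩ.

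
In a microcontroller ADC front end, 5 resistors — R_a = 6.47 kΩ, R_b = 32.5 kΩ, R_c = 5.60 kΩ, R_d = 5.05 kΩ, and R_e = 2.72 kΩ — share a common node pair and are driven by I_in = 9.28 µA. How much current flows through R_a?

I ≈ 1.54 µA

Total conductance ΣG = 1/6.47 + 1/32.5 + 1/5.60 + 1/5.05 + 1/2.72 = 0.9296 (units of 1/kΩ).
R_a takes the fraction G_k/ΣG = 0.1546/0.9296 = 0.1663, so I = 9.28 × 0.1663 = 1.543 µA.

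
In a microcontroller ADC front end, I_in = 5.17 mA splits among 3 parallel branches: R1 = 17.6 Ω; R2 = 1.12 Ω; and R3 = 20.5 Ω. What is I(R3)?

I ≈ 0.253 mA

Conductances: ΣG = 1/17.6 + 1/1.12 + 1/20.5 = 0.9985 (1/Ω).
R3 takes the fraction G_k/ΣG = 0.04878/0.9985 = 0.04886, so I = 5.17 × 0.04886 = 0.2526 mA.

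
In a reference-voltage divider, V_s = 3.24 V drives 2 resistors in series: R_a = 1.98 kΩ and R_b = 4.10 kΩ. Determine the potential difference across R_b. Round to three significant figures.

ΣR = 1.98 + 4.10 = 6.080 kΩ.
V = V_s · R/ΣR = 3.24 × 0.6743 = 2.185 V.

V ≈ 2.18 V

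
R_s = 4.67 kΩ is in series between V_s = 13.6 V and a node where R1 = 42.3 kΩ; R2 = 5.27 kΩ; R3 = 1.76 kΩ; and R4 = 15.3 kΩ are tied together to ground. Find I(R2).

I ≈ 0.521 mA

Equivalent of the parallel group: R_p = 1.181 kΩ.
Node voltage V_A = V_s · R_p/(R_s + R_p) = 13.6 × 0.2018 = 2.745 V.
Branch current I = V_A/R2 = 2.745/5.27 = 0.5208 mA.
(Equivalently: I_total = 2.324 mA, then current-divider fraction G_k/ΣG = 0.2240.)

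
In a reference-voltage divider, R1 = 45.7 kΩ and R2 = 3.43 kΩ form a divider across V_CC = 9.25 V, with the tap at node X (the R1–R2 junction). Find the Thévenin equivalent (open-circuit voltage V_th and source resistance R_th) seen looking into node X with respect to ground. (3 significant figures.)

V_th ≈ 0.646 V, R_th ≈ 3.19 kΩ

Open-circuit (no load on X): V_th = V_CC · R2/(R1 + R2) = 9.25 × 3.43/(45.70 + 3.43) = 0.6458 V.
Zeroing V_CC shorts the top of R1 to ground, so R_th = R1 ‖ R2 = 3.191 kΩ.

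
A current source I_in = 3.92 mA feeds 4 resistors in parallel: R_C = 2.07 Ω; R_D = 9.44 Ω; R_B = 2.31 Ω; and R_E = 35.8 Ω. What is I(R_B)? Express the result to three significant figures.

ΣG = 1/2.07 + 1/9.44 + 1/2.31 + 1/35.8 = 1.050.
Current divider: I(R_B) = I_in · G_k/ΣG = 3.92 × (0.4329/1.050) = 3.92 × 0.4123 = 1.616 mA.

I ≈ 1.62 mA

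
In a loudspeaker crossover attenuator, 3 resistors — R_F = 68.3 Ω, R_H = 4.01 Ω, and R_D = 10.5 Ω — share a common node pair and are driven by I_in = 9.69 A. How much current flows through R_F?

ΣG = 1/68.3 + 1/4.01 + 1/10.5 = 0.3593.
By the current-divider rule, I = I_in · G_k/ΣG = 9.69 × 0.04075 = 0.3949 A.

I ≈ 0.395 A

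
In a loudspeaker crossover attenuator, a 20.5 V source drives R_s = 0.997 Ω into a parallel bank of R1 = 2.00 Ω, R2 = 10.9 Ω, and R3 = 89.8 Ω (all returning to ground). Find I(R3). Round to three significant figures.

I ≈ 0.143 A

Parallel bank: R_p = 1/(1/2.00 + 1/10.9 + 1/89.8) = 1.659 Ω.
V_A = 20.5 × 1.659/2.656 = 12.80 V.
Branch current I = V_A/R3 = 12.80/89.8 = 0.1426 A.
(Check via current divider: I_total = 7.719 A; share G_k/ΣG = 0.01847 → same result.)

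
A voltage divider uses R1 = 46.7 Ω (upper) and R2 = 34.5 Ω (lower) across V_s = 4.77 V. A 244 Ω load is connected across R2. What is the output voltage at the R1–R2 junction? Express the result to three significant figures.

First combine the lower leg with the load: R2 ‖ R_L = 30.23 Ω.
Voltage divider with the loaded lower leg: V_out = 4.77 × 30.23/(46.7 + 30.23) = 4.77 × 0.3929 = 1.874 V.
(Unloaded it would be 2.03 V; the load pulls it down.)

V_out ≈ 1.87 V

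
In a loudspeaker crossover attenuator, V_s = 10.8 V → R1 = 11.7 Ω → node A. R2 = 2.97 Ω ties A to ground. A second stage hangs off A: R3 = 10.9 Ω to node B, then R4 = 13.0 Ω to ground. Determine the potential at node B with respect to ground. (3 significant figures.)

Looking into the second stage from A: R3 + R4 = 23.90 Ω appears in parallel with R2.
Effective lower resistance at A: R2 ‖ 23.90 = 2.642 Ω.
V_A = 10.8 × 2.642/(11.7 + 2.642) = 1.989 V.
Then the unloaded second divider: V_B = V_A × R4/(R3+R4) = 1.989 × 0.5439 = 1.082 V.

V_B ≈ 1.08 V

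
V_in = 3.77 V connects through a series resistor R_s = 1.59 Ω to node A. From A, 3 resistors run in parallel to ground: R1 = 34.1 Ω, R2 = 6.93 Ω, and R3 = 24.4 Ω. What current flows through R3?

I ≈ 0.115 A

Combine the parallel branches: R_p = (1/34.1 + 1/6.93 + 1/24.4)⁻¹ = 4.660 Ω.
V_A = 3.77 × 4.660/6.250 = 2.811 V.
I(R3) = V_A / R3 = 2.811/24.4 = 0.1152 A.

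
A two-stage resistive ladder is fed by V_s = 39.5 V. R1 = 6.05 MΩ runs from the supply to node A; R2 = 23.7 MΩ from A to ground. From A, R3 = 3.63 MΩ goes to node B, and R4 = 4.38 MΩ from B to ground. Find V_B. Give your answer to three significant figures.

Node A sees R2 in parallel with the series input of stage 2, R3 + R4 = 8.010 MΩ.
R2 ‖ (R3+R4) = 5.987 MΩ.
First divider: V_A = V_s · 5.987/(6.05 + 5.987) = 19.65 V.
Stage 2 is unloaded, so V_B = V_A · R4/(R3+R4) = 19.65 × 4.38/8.010 = 10.74 V.

V_B ≈ 10.7 V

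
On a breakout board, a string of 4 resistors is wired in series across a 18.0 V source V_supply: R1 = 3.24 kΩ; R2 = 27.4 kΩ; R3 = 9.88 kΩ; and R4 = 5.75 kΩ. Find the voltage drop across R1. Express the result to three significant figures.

V ≈ 1.26 V

Series total: ΣR = 3.24 + 27.4 + 9.88 + 5.75 = 46.27 kΩ.
Voltage divider: V = V_supply · (3.240 / 46.27) = 18.0 × 0.07002 = 1.260 V.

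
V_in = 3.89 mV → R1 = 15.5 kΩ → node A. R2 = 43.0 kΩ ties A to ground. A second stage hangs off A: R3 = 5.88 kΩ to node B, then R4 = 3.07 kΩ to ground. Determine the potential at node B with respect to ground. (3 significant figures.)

V_B ≈ 0.432 mV

Looking into the second stage from A: R3 + R4 = 8.950 kΩ appears in parallel with R2.
Effective lower resistance at A: R2 ‖ 8.950 = 7.408 kΩ.
First divider: V_A = V_in · 7.408/(15.5 + 7.408) = 1.258 mV.
V_B = V_A × 0.3430 = 0.4315 mV.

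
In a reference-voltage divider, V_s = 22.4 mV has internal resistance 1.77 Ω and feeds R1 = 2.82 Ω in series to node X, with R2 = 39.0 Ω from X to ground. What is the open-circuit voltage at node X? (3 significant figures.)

V_th ≈ 20.0 mV

R1' = 1.77 + 2.82 = 4.590 Ω (source resistance + R1).
Open-circuit (no load on X): V_th = V_s · R2/(R1' + R2) = 22.4 × 39.0/(4.590 + 39.0) = 20.04 mV.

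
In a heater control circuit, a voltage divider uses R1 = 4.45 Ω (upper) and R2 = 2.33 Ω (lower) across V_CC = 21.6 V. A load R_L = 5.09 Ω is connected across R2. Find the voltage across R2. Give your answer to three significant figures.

R2 ‖ R_L = (2.33 × 5.09)/(2.33 + 5.09) = 1.598 Ω.
Voltage divider with the loaded lower leg: V_out = 21.6 × 1.598/(4.45 + 1.598) = 21.6 × 0.2643 = 5.708 V.

V_out ≈ 5.71 V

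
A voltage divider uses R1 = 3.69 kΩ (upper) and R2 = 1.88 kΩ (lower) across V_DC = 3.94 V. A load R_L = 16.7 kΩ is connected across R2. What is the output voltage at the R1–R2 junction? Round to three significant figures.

First combine the lower leg with the load: R2 ‖ R_L = 1.690 kΩ.
Now apply the divider: V_out = 3.94 × 0.3141 = 1.238 V.
(Unloaded it would be 1.33 V; the load pulls it down.)

V_out ≈ 1.24 V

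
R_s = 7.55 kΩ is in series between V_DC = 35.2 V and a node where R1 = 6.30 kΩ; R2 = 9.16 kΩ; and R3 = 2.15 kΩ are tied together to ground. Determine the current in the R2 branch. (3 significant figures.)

I ≈ 0.588 mA

Equivalent of the parallel group: R_p = 1.364 kΩ.
V_A by voltage divider: V_A = 35.2 × 1.364/(7.55 + 1.364) = 5.387 V.
Branch current I = V_A/R2 = 5.387/9.16 = 0.5881 mA.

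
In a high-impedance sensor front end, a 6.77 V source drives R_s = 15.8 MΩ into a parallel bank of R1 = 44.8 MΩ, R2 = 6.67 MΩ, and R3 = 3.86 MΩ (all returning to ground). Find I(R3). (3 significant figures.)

I ≈ 0.224 µA

Parallel bank: R_p = 1/(1/44.8 + 1/6.67 + 1/3.86) = 2.318 MΩ.
V_A by voltage divider: V_A = 6.77 × 2.318/(15.8 + 2.318) = 0.8663 V.
I(R3) = V_A / R3 = 0.8663/3.86 = 0.2244 µA.
(Equivalently: I_total = 0.3737 µA, then current-divider fraction G_k/ΣG = 0.6006.)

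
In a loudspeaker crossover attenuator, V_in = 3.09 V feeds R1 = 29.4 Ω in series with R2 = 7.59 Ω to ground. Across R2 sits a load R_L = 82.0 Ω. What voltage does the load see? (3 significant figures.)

First combine the lower leg with the load: R2 ‖ R_L = 6.947 Ω.
Voltage divider with the loaded lower leg: V_out = 3.09 × 6.947/(29.4 + 6.947) = 3.09 × 0.1911 = 0.5906 V.

V_out ≈ 0.591 V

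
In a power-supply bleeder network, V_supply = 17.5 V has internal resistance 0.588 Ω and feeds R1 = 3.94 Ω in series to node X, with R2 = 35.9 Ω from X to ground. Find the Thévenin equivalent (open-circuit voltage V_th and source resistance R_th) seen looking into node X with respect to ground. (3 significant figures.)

V_th ≈ 15.5 V, R_th ≈ 4.02 Ω

R1' = 0.588 + 3.94 = 4.528 Ω (source resistance + R1).
With X open, the divider is unloaded: V_th = 17.5 × 35.9/40.43 = 15.54 V.
Zeroing V_supply shorts the top of R1' to ground, so R_th = R1' ‖ R2 = 4.021 Ω.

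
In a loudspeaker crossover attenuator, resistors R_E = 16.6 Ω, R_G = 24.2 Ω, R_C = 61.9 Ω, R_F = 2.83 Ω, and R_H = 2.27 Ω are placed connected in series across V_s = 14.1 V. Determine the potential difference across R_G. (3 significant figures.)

Total series resistance ΣR = 16.6 + 24.2 + 61.9 + 2.83 + 2.27 = 107.8 Ω.
V = V_s · R/ΣR = 14.1 × 0.2245 = 3.165 V.

V ≈ 3.17 V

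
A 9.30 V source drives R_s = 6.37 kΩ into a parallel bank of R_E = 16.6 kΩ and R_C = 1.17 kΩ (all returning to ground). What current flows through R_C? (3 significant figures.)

I ≈ 1.16 mA

Combine the parallel branches: R_p = (1/16.6 + 1/1.17)⁻¹ = 1.093 kΩ.
V_A by voltage divider: V_A = 9.30 × 1.093/(6.37 + 1.093) = 1.362 V.
Branch current I = V_A/R_C = 1.362/1.17 = 1.164 mA.
(Equivalently: I_total = 1.246 mA, then current-divider fraction G_k/ΣG = 0.9342.)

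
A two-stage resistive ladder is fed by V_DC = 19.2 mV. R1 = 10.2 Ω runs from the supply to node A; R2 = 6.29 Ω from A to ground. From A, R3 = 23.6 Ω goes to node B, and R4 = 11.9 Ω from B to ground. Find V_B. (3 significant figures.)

V_B ≈ 2.21 mV

Node A sees R2 in parallel with the series input of stage 2, R3 + R4 = 35.50 Ω.
Effective lower resistance at A: R2 ‖ 35.50 = 5.343 Ω.
V_A = 19.2 × 5.343/(10.2 + 5.343) = 6.600 mV.
Then the unloaded second divider: V_B = V_A × R4/(R3+R4) = 6.600 × 0.3352 = 2.213 mV.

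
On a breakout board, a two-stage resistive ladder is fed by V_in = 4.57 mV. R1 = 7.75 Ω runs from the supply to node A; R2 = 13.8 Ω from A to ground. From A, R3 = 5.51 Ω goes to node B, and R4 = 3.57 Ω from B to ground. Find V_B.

Looking into the second stage from A: R3 + R4 = 9.080 Ω appears in parallel with R2.
Effective lower resistance at A: R2 ‖ 9.080 = 5.477 Ω.
First divider: V_A = V_in · 5.477/(7.75 + 5.477) = 1.892 mV.
V_B = V_A × 0.3932 = 0.7440 mV.

V_B ≈ 0.744 mV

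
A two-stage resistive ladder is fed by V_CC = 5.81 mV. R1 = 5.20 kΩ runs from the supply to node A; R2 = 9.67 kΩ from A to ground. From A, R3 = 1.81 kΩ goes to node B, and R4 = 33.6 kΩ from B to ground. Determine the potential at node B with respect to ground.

V_B ≈ 3.27 mV

Looking into the second stage from A: R3 + R4 = 35.41 kΩ appears in parallel with R2.
R2 ‖ (R3+R4) = 7.596 kΩ.
V_A = 5.81 × 7.596/(5.20 + 7.596) = 3.449 mV.
Stage 2 is unloaded, so V_B = V_A · R4/(R3+R4) = 3.449 × 33.6/35.41 = 3.273 mV.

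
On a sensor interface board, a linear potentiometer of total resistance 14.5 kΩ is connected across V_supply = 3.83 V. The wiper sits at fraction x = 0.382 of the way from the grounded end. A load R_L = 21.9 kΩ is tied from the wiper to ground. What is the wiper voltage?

V_out ≈ 1.27 V

Lower segment x·R_p = 5.539 kΩ; upper segment (1−x)·R_p = 8.961 kΩ.
(x·R_p) ‖ R_L = 4.421 kΩ.
Loaded-divider output: V_out = 3.83 × 0.3304 = 1.265 V.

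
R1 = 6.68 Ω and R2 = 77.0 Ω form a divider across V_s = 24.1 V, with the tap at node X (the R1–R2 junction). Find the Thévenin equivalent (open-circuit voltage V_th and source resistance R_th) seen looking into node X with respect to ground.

V_th ≈ 22.2 V, R_th ≈ 6.15 Ω

Open-circuit (no load on X): V_th = V_s · R2/(R1 + R2) = 24.1 × 77.0/(6.680 + 77.0) = 22.18 V.
Zeroing V_s shorts the top of R1 to ground, so R_th = R1 ‖ R2 = 6.147 Ω.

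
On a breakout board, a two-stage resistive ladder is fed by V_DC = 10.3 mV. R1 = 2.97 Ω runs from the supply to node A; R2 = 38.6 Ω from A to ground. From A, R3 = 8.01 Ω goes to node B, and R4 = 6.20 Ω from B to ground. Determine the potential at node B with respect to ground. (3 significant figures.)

The second stage (R3 + R4 = 14.21 Ω) loads node A in parallel with R2.
R2 ‖ (R3+R4) = 10.39 Ω.
So V_A = 10.3 × 0.7776 = 8.010 mV.
V_B = V_A × 0.4363 = 3.495 mV.

V_B ≈ 3.49 mV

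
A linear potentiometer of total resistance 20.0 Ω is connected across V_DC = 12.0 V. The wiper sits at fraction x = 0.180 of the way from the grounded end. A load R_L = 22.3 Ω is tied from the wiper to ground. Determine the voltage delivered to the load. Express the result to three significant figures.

V_out ≈ 1.91 V

Split the track: R_lower = x·R_p = 3.600 Ω, R_upper = (1−x)·R_p = 16.40 Ω.
(x·R_p) ‖ R_L = 3.100 Ω.
V_out = 12.0 × 3.100/(16.40 + 3.100) = 1.907 V.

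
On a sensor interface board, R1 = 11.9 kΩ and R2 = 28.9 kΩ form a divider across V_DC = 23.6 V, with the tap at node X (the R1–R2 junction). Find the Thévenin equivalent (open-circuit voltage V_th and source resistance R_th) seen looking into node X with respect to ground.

V_th ≈ 16.7 V, R_th ≈ 8.43 kΩ

With X open, the divider is unloaded: V_th = 23.6 × 28.9/40.80 = 16.72 V.
Zeroing V_DC shorts the top of R1 to ground, so R_th = R1 ‖ R2 = 8.429 kΩ.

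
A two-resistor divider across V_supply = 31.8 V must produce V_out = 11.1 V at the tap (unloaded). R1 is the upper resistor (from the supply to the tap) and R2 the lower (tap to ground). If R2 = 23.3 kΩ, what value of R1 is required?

V_out/V_supply = R2/(R1+R2) = 0.3491.
So R1 = R2 · (V_supply/V_out − 1) = 23.3 × (31.8/11.1 − 1) = 23.3 × 1.865 = 43.45 kΩ.

R1 ≈ 43.5 kΩ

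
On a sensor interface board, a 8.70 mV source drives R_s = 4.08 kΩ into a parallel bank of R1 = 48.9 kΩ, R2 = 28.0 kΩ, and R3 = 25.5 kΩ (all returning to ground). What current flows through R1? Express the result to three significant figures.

I ≈ 0.128 µA

Equivalent of the parallel group: R_p = 10.48 kΩ.
Node voltage V_A = V_CC · R_p/(R_s + R_p) = 8.70 × 0.7199 = 6.263 mV.
Branch current I = V_A/R1 = 6.263/48.9 = 0.1281 µA.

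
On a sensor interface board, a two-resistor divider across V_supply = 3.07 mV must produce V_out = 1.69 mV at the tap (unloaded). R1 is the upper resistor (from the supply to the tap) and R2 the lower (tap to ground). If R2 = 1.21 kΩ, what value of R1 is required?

R1 ≈ 0.988 kΩ

V_out/V_supply = R2/(R1+R2) = 0.5505.
Rearranging, R1 = R2·(1−k)/k = 1.21 × 0.8166 = 0.9880 kΩ.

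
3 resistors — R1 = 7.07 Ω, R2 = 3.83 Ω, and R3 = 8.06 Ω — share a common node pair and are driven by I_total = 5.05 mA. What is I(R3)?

I ≈ 1.19 mA

ΣG = 1/7.07 + 1/3.83 + 1/8.06 = 0.5266.
Current divider: I(R3) = I_total · G_k/ΣG = 5.05 × (0.1241/0.5266) = 5.05 × 0.2356 = 1.190 mA.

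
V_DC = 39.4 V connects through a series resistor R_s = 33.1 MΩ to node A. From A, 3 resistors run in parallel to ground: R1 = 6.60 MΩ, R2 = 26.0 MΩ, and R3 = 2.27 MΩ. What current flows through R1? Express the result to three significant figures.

I ≈ 0.273 µA

Equivalent of the parallel group: R_p = 1.586 MΩ.
V_A = 39.4 × 1.586/34.69 = 1.802 V.
Branch current I = V_A/R1 = 1.802/6.60 = 0.2730 µA.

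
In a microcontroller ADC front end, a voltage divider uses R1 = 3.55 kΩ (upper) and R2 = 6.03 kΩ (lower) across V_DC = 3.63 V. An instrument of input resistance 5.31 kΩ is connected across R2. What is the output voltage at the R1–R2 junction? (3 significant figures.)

V_out ≈ 1.61 V

R2 ‖ R_L = (6.03 × 5.31)/(6.03 + 5.31) = 2.824 kΩ.
Voltage divider with the loaded lower leg: V_out = 3.63 × 2.824/(3.55 + 2.824) = 3.63 × 0.4430 = 1.608 V.
(Unloaded it would be 2.28 V; the load pulls it down.)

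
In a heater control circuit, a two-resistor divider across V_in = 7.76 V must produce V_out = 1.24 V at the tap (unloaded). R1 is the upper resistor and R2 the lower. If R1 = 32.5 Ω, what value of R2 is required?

The divider ratio is R2/(R1+R2) = 1.24/7.76 = 0.1598.
Rearranging, R2 = R1·k/(1−k) = 32.5 × 0.1902 = 6.181 Ω.

R2 ≈ 6.18 Ω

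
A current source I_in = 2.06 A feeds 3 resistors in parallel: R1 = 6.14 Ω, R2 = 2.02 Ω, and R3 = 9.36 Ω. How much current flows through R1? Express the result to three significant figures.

Conductances: ΣG = 1/6.14 + 1/2.02 + 1/9.36 = 0.7648 (1/Ω).
Current divider: I(R1) = I_in · G_k/ΣG = 2.06 × (0.1629/0.7648) = 2.06 × 0.2130 = 0.4387 A.

I ≈ 0.439 A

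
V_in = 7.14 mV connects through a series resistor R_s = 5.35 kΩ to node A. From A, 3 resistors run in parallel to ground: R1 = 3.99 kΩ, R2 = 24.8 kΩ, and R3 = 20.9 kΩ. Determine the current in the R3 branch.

Equivalent of the parallel group: R_p = 2.952 kΩ.
V_A = 7.14 × 2.952/8.302 = 2.539 mV.
I(R3) = V_A / R3 = 2.539/20.9 = 0.1215 µA.

I ≈ 0.121 µA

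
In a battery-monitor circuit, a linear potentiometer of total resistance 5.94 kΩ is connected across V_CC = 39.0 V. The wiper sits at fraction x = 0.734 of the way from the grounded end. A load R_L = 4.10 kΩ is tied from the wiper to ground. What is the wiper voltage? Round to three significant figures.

V_out ≈ 22.3 V

The pot divides into 1.580 kΩ above the wiper and 4.360 kΩ below.
Lower segment in parallel with the load: 4.360 ‖ 4.10 = 2.113 kΩ.
Then V_out = V_CC · 2.113/(1.580 + 2.113) = 22.31 V.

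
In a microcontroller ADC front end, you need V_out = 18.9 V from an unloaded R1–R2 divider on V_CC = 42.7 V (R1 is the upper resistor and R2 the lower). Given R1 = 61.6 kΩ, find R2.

V_out/V_CC = R2/(R1+R2) = 0.4426.
So R2 = R1 · V_out/(V_CC − V_out) = 61.6 × 18.9/(42.7 − 18.9) = 61.6 × 0.7941 = 48.92 kΩ.

R2 ≈ 48.9 kΩ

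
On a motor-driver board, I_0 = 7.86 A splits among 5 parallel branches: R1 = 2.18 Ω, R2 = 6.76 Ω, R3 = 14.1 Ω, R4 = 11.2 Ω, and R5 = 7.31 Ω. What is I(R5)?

Conductances: ΣG = 1/2.18 + 1/6.76 + 1/14.1 + 1/11.2 + 1/7.31 = 0.9037 (1/Ω).
Current divider: I(R5) = I_0 · G_k/ΣG = 7.86 × (0.1368/0.9037) = 7.86 × 0.1514 = 1.190 A.

I ≈ 1.19 A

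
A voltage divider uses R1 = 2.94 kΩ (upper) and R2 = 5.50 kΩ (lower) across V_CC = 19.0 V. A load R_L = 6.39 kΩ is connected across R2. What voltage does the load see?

First combine the lower leg with the load: R2 ‖ R_L = 2.956 kΩ.
Now apply the divider: V_out = 19.0 × 0.5013 = 9.526 V.

V_out ≈ 9.53 V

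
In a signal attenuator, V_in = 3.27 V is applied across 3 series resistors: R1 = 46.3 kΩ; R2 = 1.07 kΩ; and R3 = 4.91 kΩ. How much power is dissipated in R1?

ΣR = 52.28 kΩ → I = 3.27/52.28 = 0.06255 mA.
P(R1) = I²·R1 = (0.06255)² × 46.3 = 0.1811 mW.

P ≈ 0.181 mW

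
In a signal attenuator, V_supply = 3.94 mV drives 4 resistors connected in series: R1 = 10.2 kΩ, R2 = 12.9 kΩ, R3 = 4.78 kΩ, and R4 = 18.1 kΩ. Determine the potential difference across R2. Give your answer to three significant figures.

Series total: ΣR = 10.2 + 12.9 + 4.78 + 18.1 = 45.98 kΩ.
V = V_supply · R/ΣR = 3.94 × 0.2806 = 1.105 mV.

V ≈ 1.11 mV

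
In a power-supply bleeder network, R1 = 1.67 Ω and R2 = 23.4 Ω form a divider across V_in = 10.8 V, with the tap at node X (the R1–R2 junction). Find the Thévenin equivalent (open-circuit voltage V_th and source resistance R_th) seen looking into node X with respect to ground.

With X open, the divider is unloaded: V_th = 10.8 × 23.4/25.07 = 10.08 V.
Zeroing V_in shorts the top of R1 to ground, so R_th = R1 ‖ R2 = 1.559 Ω.

V_th ≈ 10.1 V, R_th ≈ 1.56 Ω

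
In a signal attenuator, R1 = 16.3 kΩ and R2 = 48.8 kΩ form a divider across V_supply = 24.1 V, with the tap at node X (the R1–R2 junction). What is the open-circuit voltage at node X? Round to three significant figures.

V_th is the unloaded tap voltage: V_supply · R2/(R1+R2) = 24.1 × 0.7496 = 18.07 V.

V_th ≈ 18.1 V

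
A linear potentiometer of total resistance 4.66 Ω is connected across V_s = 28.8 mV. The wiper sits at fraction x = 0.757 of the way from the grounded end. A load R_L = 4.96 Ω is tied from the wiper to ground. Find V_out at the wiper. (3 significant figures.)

The pot divides into 1.132 Ω above the wiper and 3.528 Ω below.
R_L loads the lower segment: effective lower R = 2.061 Ω.
Loaded-divider output: V_out = 28.8 × 0.6455 = 18.59 mV.
(Unloaded: V_out = x·V_s = 21.8 mV.)

V_out ≈ 18.6 mV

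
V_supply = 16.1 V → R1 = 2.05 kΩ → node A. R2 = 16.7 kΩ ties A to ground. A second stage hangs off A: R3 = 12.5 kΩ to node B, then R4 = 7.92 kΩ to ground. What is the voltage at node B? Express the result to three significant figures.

V_B ≈ 5.11 V

The second stage (R3 + R4 = 20.42 kΩ) loads node A in parallel with R2.
R2 ‖ (R3+R4) = 9.187 kΩ.
V_A = 16.1 × 9.187/(2.05 + 9.187) = 13.16 V.
Then the unloaded second divider: V_B = V_A × R4/(R3+R4) = 13.16 × 0.3879 = 5.105 V.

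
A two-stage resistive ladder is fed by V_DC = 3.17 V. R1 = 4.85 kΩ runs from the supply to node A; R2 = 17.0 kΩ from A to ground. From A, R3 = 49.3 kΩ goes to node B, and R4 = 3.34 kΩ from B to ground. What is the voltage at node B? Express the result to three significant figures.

The second stage (R3 + R4 = 52.64 kΩ) loads node A in parallel with R2.
R2 ‖ (R3+R4) = 12.85 kΩ.
First divider: V_A = V_DC · 12.85/(4.85 + 12.85) = 2.301 V.
V_B = V_A × 0.06345 = 0.1460 V.

V_B ≈ 0.146 V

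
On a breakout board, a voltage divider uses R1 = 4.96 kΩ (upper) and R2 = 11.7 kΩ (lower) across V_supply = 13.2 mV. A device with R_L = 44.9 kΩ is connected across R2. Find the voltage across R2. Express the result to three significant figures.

The load sits in parallel with R2, giving an effective lower resistance R2' = R2·R_L/(R2+R_L) = 9.281 kΩ.
Voltage divider with the loaded lower leg: V_out = 13.2 × 9.281/(4.96 + 9.281) = 13.2 × 0.6517 = 8.603 mV.

V_out ≈ 8.60 mV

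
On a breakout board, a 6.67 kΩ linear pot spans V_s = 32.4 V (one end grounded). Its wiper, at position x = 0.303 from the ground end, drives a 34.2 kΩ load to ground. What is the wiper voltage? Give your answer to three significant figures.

V_out ≈ 9.43 V

Lower segment x·R_p = 2.021 kΩ; upper segment (1−x)·R_p = 4.649 kΩ.
Lower segment in parallel with the load: 2.021 ‖ 34.2 = 1.908 kΩ.
Loaded-divider output: V_out = 32.4 × 0.2910 = 9.429 V.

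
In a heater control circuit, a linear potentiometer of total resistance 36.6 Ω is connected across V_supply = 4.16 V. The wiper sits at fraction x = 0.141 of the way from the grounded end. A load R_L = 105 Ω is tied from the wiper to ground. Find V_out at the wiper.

V_out ≈ 0.563 V

The pot divides into 31.44 Ω above the wiper and 5.161 Ω below.
(x·R_p) ‖ R_L = 4.919 Ω.
Loaded-divider output: V_out = 4.16 × 0.1353 = 0.5628 V.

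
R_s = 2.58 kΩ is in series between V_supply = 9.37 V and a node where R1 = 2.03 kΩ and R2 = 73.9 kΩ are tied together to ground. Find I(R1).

I ≈ 2.00 mA

Combine the parallel branches: R_p = (1/2.03 + 1/73.9)⁻¹ = 1.976 kΩ.
V_A by voltage divider: V_A = 9.37 × 1.976/(2.58 + 1.976) = 4.064 V.
I(R1) = V_A / R1 = 4.064/2.03 = 2.002 mA.
(Check via current divider: I_total = 2.057 mA; share G_k/ΣG = 0.9733 → same result.)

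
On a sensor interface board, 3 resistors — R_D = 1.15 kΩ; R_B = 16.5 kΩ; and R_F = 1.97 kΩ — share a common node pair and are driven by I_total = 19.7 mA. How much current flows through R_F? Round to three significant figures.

Conductances: ΣG = 1/1.15 + 1/16.5 + 1/1.97 = 1.438 (1/kΩ).
Current divider: I(R_F) = I_total · G_k/ΣG = 19.7 × (0.5076/1.438) = 19.7 × 0.3531 = 6.955 mA.

I ≈ 6.96 mA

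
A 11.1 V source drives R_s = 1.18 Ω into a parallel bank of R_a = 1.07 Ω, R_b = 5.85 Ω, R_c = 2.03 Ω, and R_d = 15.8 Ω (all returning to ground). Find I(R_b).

Parallel bank: R_p = 1/(1/1.07 + 1/5.85 + 1/2.03 + 1/15.8) = 0.6019 Ω.
Node voltage V_A = V_DC · R_p/(R_s + R_p) = 11.1 × 0.3378 = 3.749 V.
Branch current I = V_A/R_b = 3.749/5.85 = 0.6409 A.

I ≈ 0.641 A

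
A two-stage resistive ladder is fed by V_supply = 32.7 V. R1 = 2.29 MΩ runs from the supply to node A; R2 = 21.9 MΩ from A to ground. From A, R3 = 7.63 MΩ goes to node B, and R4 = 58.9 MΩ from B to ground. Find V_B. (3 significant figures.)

Node A sees R2 in parallel with the series input of stage 2, R3 + R4 = 66.53 MΩ.
R2 ‖ (R3+R4) = 16.48 MΩ.
First divider: V_A = V_supply · 16.48/(2.29 + 16.48) = 28.71 V.
Stage 2 is unloaded, so V_B = V_A · R4/(R3+R4) = 28.71 × 58.9/66.53 = 25.42 V.

V_B ≈ 25.4 V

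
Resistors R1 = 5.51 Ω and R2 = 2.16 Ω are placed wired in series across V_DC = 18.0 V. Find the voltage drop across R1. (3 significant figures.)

V ≈ 12.9 V

Total series resistance ΣR = 5.51 + 2.16 = 7.670 Ω.
V = V_DC · R/ΣR = 18.0 × 0.7184 = 12.93 V.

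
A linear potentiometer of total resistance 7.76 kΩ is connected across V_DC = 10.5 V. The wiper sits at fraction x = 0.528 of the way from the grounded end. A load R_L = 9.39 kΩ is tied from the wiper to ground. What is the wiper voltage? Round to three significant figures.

V_out ≈ 4.60 V

Lower segment x·R_p = 4.097 kΩ; upper segment (1−x)·R_p = 3.663 kΩ.
R_L loads the lower segment: effective lower R = 2.853 kΩ.
Then V_out = V_DC · 2.853/(3.663 + 2.853) = 4.597 V.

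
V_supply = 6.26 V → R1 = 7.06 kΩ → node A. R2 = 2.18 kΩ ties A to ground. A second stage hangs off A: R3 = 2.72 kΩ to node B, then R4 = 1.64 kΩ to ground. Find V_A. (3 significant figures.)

Looking into the second stage from A: R3 + R4 = 4.360 kΩ appears in parallel with R2.
Effective lower resistance at A: R2 ‖ 4.360 = 1.453 kΩ.
So V_A = 6.26 × 0.1707 = 1.069 V.

V_A ≈ 1.07 V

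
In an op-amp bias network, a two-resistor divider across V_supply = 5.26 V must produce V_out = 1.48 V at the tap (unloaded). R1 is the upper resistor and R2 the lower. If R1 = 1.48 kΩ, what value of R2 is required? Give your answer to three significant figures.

R2 ≈ 0.579 kΩ

Required fraction k = V_out/V_supply = 0.2814.
Rearranging, R2 = R1·k/(1−k) = 1.48 × 0.3915 = 0.5795 kΩ.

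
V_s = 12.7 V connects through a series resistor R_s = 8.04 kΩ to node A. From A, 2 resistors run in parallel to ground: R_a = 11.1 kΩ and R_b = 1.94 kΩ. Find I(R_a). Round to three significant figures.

Parallel bank: R_p = 1/(1/11.1 + 1/1.94) = 1.651 kΩ.
Node voltage V_A = V_s · R_p/(R_s + R_p) = 12.7 × 0.1704 = 2.164 V.
Branch current I = V_A/R_a = 2.164/11.1 = 0.1950 mA.

I ≈ 0.195 mA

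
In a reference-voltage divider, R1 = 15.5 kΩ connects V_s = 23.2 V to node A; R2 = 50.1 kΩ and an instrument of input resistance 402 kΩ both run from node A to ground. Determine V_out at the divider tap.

V_out ≈ 17.2 V

First combine the lower leg with the load: R2 ‖ R_L = 44.55 kΩ.
Voltage divider with the loaded lower leg: V_out = 23.2 × 44.55/(15.5 + 44.55) = 23.2 × 0.7419 = 17.21 V.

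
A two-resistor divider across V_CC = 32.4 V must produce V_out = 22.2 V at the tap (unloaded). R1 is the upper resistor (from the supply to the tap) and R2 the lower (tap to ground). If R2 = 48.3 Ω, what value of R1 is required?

R1 ≈ 22.2 Ω

Required fraction k = V_out/V_CC = 0.6852.
So R1 = R2 · (V_CC/V_out − 1) = 48.3 × (32.4/22.2 − 1) = 48.3 × 0.4595 = 22.19 Ω.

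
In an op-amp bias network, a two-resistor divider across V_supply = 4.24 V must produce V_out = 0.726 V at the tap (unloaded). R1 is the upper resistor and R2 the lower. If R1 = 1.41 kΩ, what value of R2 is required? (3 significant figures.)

R2 ≈ 0.291 kΩ

V_out/V_supply = R2/(R1+R2) = 0.1712.
Rearranging, R2 = R1·k/(1−k) = 1.41 × 0.2066 = 0.2913 kΩ.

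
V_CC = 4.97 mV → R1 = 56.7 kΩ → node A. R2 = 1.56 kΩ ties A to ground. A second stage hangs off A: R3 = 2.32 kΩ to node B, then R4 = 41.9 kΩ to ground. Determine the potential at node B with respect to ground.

V_B ≈ 0.122 mV

Looking into the second stage from A: R3 + R4 = 44.22 kΩ appears in parallel with R2.
Effective lower resistance at A: R2 ‖ 44.22 = 1.507 kΩ.
So V_A = 4.97 × 0.02589 = 0.1287 mV.
Then the unloaded second divider: V_B = V_A × R4/(R3+R4) = 0.1287 × 0.9475 = 0.1219 mV.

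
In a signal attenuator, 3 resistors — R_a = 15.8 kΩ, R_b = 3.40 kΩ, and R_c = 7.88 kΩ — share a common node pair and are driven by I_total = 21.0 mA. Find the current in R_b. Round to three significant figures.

ΣG = 1/15.8 + 1/3.40 + 1/7.88 = 0.4843.
Current divider: I(R_b) = I_total · G_k/ΣG = 21.0 × (0.2941/0.4843) = 21.0 × 0.6073 = 12.75 mA.

I ≈ 12.8 mA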